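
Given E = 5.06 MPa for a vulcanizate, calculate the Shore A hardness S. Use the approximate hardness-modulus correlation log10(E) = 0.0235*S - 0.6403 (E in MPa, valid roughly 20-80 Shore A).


log10(E) = 0.0235*S - 0.6403  =>  S = (log10(E) + 0.6403) / 0.0235
log10(5.06) = 0.704151
S = (0.704151 + 0.6403) / 0.0235 = 1.344451 / 0.0235
S = 57.2

Shore A = 57.2


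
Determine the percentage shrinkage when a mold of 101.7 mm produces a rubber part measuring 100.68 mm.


Shrinkage = (mold - part) / mold * 100
= (101.7 - 100.68) / 101.7 * 100
= 1.02 / 101.7 * 100
= 1.0%

1.0%


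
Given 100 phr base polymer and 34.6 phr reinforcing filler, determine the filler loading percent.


Filler % = filler / (rubber + filler) * 100
= 34.6 / (100 + 34.6) * 100
= 34.6 / 134.6 * 100
= 25.71%

25.71%


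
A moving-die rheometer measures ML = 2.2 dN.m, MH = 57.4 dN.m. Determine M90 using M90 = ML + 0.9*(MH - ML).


M90 = ML + 0.9 * (MH - ML)
M90 = 2.2 + 0.9 * (57.4 - 2.2)
M90 = 2.2 + 0.9 * 55.2
M90 = 51.88 dN.m

51.88 dN.m


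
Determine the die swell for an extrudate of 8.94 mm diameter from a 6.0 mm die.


Die swell ratio = D_extrudate / D_die
= 8.94 / 6.0
= 1.49

Die swell = 1.49


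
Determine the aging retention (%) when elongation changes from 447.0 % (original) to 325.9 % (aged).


Retention = aged / original * 100
= 325.9 / 447.0 * 100
= 72.9%

72.9%


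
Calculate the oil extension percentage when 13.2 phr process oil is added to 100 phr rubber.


Oil % = oil / (100 + oil) * 100
= 13.2 / (100 + 13.2) * 100
= 13.2 / 113.2 * 100
= 11.66%

11.66%


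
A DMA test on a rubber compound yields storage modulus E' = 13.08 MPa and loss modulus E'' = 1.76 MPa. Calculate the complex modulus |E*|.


|E*| = sqrt(E'^2 + E''^2)
= sqrt(13.08^2 + 1.76^2)
= sqrt(171.0864 + 3.0976)
= 13.198 MPa

13.198 MPa


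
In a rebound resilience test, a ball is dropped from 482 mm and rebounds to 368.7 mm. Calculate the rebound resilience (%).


Resilience = h_rebound / h_drop * 100
= 368.7 / 482 * 100
= 76.5%

76.5%


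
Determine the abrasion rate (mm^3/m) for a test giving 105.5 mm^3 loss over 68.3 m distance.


Rate = volume_loss / distance
= 105.5 / 68.3
= 1.545 mm^3/m

1.545 mm^3/m


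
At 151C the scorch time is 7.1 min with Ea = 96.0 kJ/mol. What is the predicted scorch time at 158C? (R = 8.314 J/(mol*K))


Convert temperatures: T1 = 151 + 273.15 = 424.15 K, T2 = 158 + 273.15 = 431.15 K
ts2_new = 7.1 * exp(96000 / 8.314 * (1/431.15 - 1/424.15))
1/T2 - 1/T1 = -3.8278e-05
ts2_new = 4.56 min

4.56 min


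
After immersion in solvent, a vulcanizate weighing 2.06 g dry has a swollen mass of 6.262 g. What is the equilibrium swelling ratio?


Q = W_swollen / W_dry
Q = 6.262 / 2.06
Q = 3.04

Q = 3.04


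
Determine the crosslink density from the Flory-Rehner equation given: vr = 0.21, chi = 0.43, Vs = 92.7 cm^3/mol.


ln(1 - vr) = ln(1 - 0.21) = -0.2357
Numerator = -((-0.2357) + 0.21 + 0.43 * 0.21^2) = 0.0068
Denominator = 92.7 * (0.21^(1/3) - 0.21/2) = 45.3667
nu = 0.0068 / 45.3667 = 1.4899e-04 mol/cm^3

1.4899e-04 mol/cm^3


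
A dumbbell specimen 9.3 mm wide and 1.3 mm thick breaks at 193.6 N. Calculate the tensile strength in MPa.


Area = width * thickness = 9.3 * 1.3 = 12.09 mm^2
TS = force / area = 193.6 / 12.09 = 16.01 MPa

16.01 MPa


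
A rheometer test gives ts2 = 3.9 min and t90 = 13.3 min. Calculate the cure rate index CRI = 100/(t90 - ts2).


CRI = 100 / (t90 - ts2)
= 100 / (13.3 - 3.9)
= 100 / 9.4
= 10.64 min^-1

10.64 min^-1


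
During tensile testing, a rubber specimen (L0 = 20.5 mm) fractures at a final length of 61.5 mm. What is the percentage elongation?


Elongation = (Lf - L0) / L0 * 100
= (61.5 - 20.5) / 20.5 * 100
= 41.0 / 20.5 * 100
= 200.0%

200.0%


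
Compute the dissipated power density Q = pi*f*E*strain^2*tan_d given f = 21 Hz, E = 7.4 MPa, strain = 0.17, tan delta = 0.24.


Q = pi * f * E * strain^2 * tan_d
= pi * 21 * 7.4 * 0.17^2 * 0.24
= pi * 21 * 7.4 * 0.0289 * 0.24
= 3.3862

Q = 3.3862


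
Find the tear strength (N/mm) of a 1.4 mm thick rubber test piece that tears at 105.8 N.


Tear strength = force / thickness
= 105.8 / 1.4
= 75.57 N/mm

75.57 N/mm


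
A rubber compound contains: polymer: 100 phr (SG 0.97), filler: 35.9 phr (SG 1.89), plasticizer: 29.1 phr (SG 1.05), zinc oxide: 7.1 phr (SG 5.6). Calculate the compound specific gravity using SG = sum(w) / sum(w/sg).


Sum of weights = 172.1
Volume contributions:
  polymer: 100/0.97 = 103.0928
  filler: 35.9/1.89 = 18.9947
  plasticizer: 29.1/1.05 = 27.7143
  zinc oxide: 7.1/5.6 = 1.2679
Sum of volumes = 151.0696
SG = 172.1 / 151.0696 = 1.139

SG = 1.139


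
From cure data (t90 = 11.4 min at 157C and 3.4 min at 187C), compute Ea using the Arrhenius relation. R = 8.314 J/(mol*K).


T1 = 430.15 K, T2 = 460.15 K
1/T1 - 1/T2 = 1.5157e-04
ln(t1/t2) = ln(11.4/3.4) = 1.2098
Ea = 8.314 * 1.2098 / 1.5157e-04 = 66364.4215 J/mol
Ea = 66.36 kJ/mol

66.36 kJ/mol


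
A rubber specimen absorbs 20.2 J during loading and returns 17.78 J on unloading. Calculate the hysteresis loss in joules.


Hysteresis loss = loading - unloading
= 20.2 - 17.78
= 2.42 J

2.42 J


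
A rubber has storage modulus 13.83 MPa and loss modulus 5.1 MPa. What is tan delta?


tan delta = E'' / E'
= 5.1 / 13.83
= 0.3688

tan delta = 0.3688


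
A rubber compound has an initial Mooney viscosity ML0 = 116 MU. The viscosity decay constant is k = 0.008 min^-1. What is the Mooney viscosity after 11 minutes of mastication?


ML = ML0 * exp(-k * t)
ML = 116 * exp(-0.008 * 11)
ML = 116 * 0.9158
ML = 106.23 MU

106.23 MU


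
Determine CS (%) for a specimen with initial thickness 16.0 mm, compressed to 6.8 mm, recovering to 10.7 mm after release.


CS = (t0 - recovered) / (t0 - ts) * 100
= (16.0 - 10.7) / (16.0 - 6.8) * 100
= 5.3 / 9.2 * 100
= 57.6%

57.6%


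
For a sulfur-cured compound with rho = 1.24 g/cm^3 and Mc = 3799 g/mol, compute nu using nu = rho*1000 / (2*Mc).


nu = rho * 1000 / (2 * Mc)
nu = 1.24 * 1000 / (2 * 3799)
nu = 1240.0 / 7598
nu = 0.1632 mol/L

0.1632 mol/L


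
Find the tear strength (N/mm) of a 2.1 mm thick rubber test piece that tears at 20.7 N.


Tear strength = force / thickness
= 20.7 / 2.1
= 9.86 N/mm

9.86 N/mm


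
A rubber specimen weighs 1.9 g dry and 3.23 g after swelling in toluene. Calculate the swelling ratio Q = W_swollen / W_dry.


Q = W_swollen / W_dry
Q = 3.23 / 1.9
Q = 1.7

Q = 1.7


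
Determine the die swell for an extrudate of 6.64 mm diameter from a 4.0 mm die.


Die swell ratio = D_extrudate / D_die
= 6.64 / 4.0
= 1.66

Die swell = 1.66


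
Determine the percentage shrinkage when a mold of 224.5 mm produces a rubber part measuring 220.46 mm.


Shrinkage = (mold - part) / mold * 100
= (224.5 - 220.46) / 224.5 * 100
= 4.04 / 224.5 * 100
= 1.8%

1.8%


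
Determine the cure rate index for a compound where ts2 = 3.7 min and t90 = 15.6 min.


CRI = 100 / (t90 - ts2)
= 100 / (15.6 - 3.7)
= 100 / 11.9
= 8.4 min^-1

8.4 min^-1


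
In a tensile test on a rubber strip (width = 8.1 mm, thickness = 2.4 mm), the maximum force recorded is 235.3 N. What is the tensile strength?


Area = width * thickness = 8.1 * 2.4 = 19.44 mm^2
TS = force / area = 235.3 / 19.44 = 12.1 MPa

12.1 MPa


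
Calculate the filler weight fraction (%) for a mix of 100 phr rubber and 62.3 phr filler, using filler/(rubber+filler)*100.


Filler % = filler / (rubber + filler) * 100
= 62.3 / (100 + 62.3) * 100
= 62.3 / 162.3 * 100
= 38.39%

38.39%


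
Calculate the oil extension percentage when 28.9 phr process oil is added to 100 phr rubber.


Oil % = oil / (100 + oil) * 100
= 28.9 / (100 + 28.9) * 100
= 28.9 / 128.9 * 100
= 22.42%

22.42%


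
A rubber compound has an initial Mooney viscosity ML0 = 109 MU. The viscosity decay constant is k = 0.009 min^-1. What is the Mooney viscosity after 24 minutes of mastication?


ML = ML0 * exp(-k * t)
ML = 109 * exp(-0.009 * 24)
ML = 109 * 0.8057
ML = 87.83 MU

87.83 MU


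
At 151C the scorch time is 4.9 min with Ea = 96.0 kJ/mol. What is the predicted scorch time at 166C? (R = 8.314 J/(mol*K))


Convert temperatures: T1 = 151 + 273.15 = 424.15 K, T2 = 166 + 273.15 = 439.15 K
ts2_new = 4.9 * exp(96000 / 8.314 * (1/439.15 - 1/424.15))
1/T2 - 1/T1 = -8.0530e-05
ts2_new = 1.93 min

1.93 min


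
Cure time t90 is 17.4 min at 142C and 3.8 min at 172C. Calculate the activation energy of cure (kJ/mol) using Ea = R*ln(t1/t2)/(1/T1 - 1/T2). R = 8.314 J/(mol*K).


T1 = 415.15 K, T2 = 445.15 K
1/T1 - 1/T2 = 1.6233e-04
ln(t1/t2) = ln(17.4/3.8) = 1.5215
Ea = 8.314 * 1.5215 / 1.6233e-04 = 77922.5817 J/mol
Ea = 77.92 kJ/mol

77.92 kJ/mol


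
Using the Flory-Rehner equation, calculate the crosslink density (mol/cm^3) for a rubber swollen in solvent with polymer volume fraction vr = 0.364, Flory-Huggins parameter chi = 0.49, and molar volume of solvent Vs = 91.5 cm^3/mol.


ln(1 - vr) = ln(1 - 0.364) = -0.4526
Numerator = -((-0.4526) + 0.364 + 0.49 * 0.364^2) = 0.0236
Denominator = 91.5 * (0.364^(1/3) - 0.364/2) = 48.6783
nu = 0.0236 / 48.6783 = 4.8551e-04 mol/cm^3

4.8551e-04 mol/cm^3


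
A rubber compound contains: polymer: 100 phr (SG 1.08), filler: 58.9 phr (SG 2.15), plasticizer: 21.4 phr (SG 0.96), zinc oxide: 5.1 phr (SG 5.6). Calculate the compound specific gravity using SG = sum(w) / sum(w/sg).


Sum of weights = 185.4
Volume contributions:
  polymer: 100/1.08 = 92.5926
  filler: 58.9/2.15 = 27.3953
  plasticizer: 21.4/0.96 = 22.2917
  zinc oxide: 5.1/5.6 = 0.9107
Sum of volumes = 143.1903
SG = 185.4 / 143.1903 = 1.295

SG = 1.295


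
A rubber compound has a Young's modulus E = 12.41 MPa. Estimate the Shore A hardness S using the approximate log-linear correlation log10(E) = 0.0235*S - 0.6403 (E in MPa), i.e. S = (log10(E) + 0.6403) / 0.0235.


log10(E) = 0.0235*S - 0.6403  =>  S = (log10(E) + 0.6403) / 0.0235
log10(12.41) = 1.093772
S = (1.093772 + 0.6403) / 0.0235 = 1.734072 / 0.0235
S = 73.8

Shore A = 73.8


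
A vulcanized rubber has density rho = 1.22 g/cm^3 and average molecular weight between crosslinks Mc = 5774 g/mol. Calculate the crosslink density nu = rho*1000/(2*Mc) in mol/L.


nu = rho * 1000 / (2 * Mc)
nu = 1.22 * 1000 / (2 * 5774)
nu = 1220.0 / 11548
nu = 0.1056 mol/L

0.1056 mol/L


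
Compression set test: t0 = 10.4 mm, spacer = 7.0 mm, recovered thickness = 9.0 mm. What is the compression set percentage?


CS = (t0 - recovered) / (t0 - ts) * 100
= (10.4 - 9.0) / (10.4 - 7.0) * 100
= 1.4 / 3.4 * 100
= 41.2%

41.2%


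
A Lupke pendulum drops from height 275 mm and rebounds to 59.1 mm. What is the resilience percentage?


Resilience = h_rebound / h_drop * 100
= 59.1 / 275 * 100
= 21.5%

21.5%


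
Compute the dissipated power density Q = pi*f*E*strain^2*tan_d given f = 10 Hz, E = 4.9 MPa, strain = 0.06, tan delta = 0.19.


Q = pi * f * E * strain^2 * tan_d
= pi * 10 * 4.9 * 0.06^2 * 0.19
= pi * 10 * 4.9 * 0.0036 * 0.19
= 0.1053

Q = 0.1053


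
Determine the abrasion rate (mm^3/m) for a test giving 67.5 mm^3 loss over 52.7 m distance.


Rate = volume_loss / distance
= 67.5 / 52.7
= 1.281 mm^3/m

1.281 mm^3/m


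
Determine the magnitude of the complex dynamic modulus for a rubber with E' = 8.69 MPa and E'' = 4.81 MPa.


|E*| = sqrt(E'^2 + E''^2)
= sqrt(8.69^2 + 4.81^2)
= sqrt(75.5161 + 23.1361)
= 9.932 MPa

9.932 MPa


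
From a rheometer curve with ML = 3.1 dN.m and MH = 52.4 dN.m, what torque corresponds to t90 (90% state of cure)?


M90 = ML + 0.9 * (MH - ML)
M90 = 3.1 + 0.9 * (52.4 - 3.1)
M90 = 3.1 + 0.9 * 49.3
M90 = 47.47 dN.m

47.47 dN.m


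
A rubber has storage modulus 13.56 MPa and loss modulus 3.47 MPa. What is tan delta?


tan delta = E'' / E'
= 3.47 / 13.56
= 0.2559

tan delta = 0.2559


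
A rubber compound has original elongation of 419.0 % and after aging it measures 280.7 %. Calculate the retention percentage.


Retention = aged / original * 100
= 280.7 / 419.0 * 100
= 67.0%

67.0%


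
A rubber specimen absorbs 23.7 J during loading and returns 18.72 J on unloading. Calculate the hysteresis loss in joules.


Hysteresis loss = loading - unloading
= 23.7 - 18.72
= 4.98 J

4.98 J


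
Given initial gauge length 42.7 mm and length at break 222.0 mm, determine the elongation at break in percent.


Elongation = (Lf - L0) / L0 * 100
= (222.0 - 42.7) / 42.7 * 100
= 179.3 / 42.7 * 100
= 419.9%

419.9%


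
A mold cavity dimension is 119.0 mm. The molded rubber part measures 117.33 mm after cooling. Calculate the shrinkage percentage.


Shrinkage = (mold - part) / mold * 100
= (119.0 - 117.33) / 119.0 * 100
= 1.67 / 119.0 * 100
= 1.4%

1.4%


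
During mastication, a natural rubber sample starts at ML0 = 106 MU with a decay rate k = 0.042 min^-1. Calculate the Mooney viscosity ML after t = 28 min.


ML = ML0 * exp(-k * t)
ML = 106 * exp(-0.042 * 28)
ML = 106 * 0.3085
ML = 32.7 MU

32.7 MU


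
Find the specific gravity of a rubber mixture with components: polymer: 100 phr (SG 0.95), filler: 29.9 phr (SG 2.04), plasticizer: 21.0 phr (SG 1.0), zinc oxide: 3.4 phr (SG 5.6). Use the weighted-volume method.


Sum of weights = 154.3
Volume contributions:
  polymer: 100/0.95 = 105.2632
  filler: 29.9/2.04 = 14.6569
  plasticizer: 21.0/1.0 = 21.0000
  zinc oxide: 3.4/5.6 = 0.6071
Sum of volumes = 141.5272
SG = 154.3 / 141.5272 = 1.09

SG = 1.09


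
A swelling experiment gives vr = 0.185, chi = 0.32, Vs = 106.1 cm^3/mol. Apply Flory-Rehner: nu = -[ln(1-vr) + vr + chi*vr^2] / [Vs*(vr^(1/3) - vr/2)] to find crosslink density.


ln(1 - vr) = ln(1 - 0.185) = -0.2046
Numerator = -((-0.2046) + 0.185 + 0.32 * 0.185^2) = 0.0086
Denominator = 106.1 * (0.185^(1/3) - 0.185/2) = 50.6417
nu = 0.0086 / 50.6417 = 1.7012e-04 mol/cm^3

1.7012e-04 mol/cm^3


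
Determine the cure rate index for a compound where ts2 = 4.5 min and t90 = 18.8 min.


CRI = 100 / (t90 - ts2)
= 100 / (18.8 - 4.5)
= 100 / 14.3
= 6.99 min^-1

6.99 min^-1


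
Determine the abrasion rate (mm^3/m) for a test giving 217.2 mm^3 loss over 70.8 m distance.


Rate = volume_loss / distance
= 217.2 / 70.8
= 3.068 mm^3/m

3.068 mm^3/m


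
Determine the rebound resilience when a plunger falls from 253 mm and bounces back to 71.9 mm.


Resilience = h_rebound / h_drop * 100
= 71.9 / 253 * 100
= 28.4%

28.4%


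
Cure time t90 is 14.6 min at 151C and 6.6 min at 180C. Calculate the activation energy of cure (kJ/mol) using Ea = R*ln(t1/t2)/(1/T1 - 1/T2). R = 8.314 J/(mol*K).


T1 = 424.15 K, T2 = 453.15 K
1/T1 - 1/T2 = 1.5088e-04
ln(t1/t2) = ln(14.6/6.6) = 0.7940
Ea = 8.314 * 0.7940 / 1.5088e-04 = 43748.9525 J/mol
Ea = 43.75 kJ/mol

43.75 kJ/mol


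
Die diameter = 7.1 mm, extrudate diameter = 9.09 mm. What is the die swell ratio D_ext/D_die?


Die swell ratio = D_extrudate / D_die
= 9.09 / 7.1
= 1.28

Die swell = 1.28


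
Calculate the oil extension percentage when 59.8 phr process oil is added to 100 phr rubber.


Oil % = oil / (100 + oil) * 100
= 59.8 / (100 + 59.8) * 100
= 59.8 / 159.8 * 100
= 37.42%

37.42%


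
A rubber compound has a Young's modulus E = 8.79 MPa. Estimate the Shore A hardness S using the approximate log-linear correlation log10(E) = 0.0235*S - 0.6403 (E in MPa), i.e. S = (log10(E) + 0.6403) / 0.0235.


log10(E) = 0.0235*S - 0.6403  =>  S = (log10(E) + 0.6403) / 0.0235
log10(8.79) = 0.943989
S = (0.943989 + 0.6403) / 0.0235 = 1.584289 / 0.0235
S = 67.4

Shore A = 67.4


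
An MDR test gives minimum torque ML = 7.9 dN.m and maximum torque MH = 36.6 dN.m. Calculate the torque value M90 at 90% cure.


M90 = ML + 0.9 * (MH - ML)
M90 = 7.9 + 0.9 * (36.6 - 7.9)
M90 = 7.9 + 0.9 * 28.7
M90 = 33.73 dN.m

33.73 dN.m


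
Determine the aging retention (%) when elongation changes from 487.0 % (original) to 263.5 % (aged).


Retention = aged / original * 100
= 263.5 / 487.0 * 100
= 54.1%

54.1%


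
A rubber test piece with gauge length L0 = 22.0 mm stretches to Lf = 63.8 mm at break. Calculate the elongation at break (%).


Elongation = (Lf - L0) / L0 * 100
= (63.8 - 22.0) / 22.0 * 100
= 41.8 / 22.0 * 100
= 190.0%

190.0%


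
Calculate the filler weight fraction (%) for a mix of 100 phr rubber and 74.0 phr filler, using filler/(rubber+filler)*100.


Filler % = filler / (rubber + filler) * 100
= 74.0 / (100 + 74.0) * 100
= 74.0 / 174.0 * 100
= 42.53%

42.53%


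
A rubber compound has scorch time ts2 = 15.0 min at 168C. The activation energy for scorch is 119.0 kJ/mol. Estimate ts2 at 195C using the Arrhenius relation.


Convert temperatures: T1 = 168 + 273.15 = 441.15 K, T2 = 195 + 273.15 = 468.15 K
ts2_new = 15.0 * exp(119000 / 8.314 * (1/468.15 - 1/441.15))
1/T2 - 1/T1 = -1.3074e-04
ts2_new = 2.31 min

2.31 min


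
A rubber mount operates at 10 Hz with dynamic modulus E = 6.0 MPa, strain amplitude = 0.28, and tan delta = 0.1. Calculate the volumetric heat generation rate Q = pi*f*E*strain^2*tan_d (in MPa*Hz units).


Q = pi * f * E * strain^2 * tan_d
= pi * 10 * 6.0 * 0.28^2 * 0.1
= pi * 10 * 6.0 * 0.0784 * 0.1
= 1.4778

Q = 1.4778


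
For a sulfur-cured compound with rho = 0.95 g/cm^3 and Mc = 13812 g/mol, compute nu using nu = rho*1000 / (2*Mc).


nu = rho * 1000 / (2 * Mc)
nu = 0.95 * 1000 / (2 * 13812)
nu = 950.0 / 27624
nu = 0.0344 mol/L

0.0344 mol/L


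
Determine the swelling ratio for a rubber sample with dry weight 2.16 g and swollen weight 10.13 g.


Q = W_swollen / W_dry
Q = 10.13 / 2.16
Q = 4.69

Q = 4.69


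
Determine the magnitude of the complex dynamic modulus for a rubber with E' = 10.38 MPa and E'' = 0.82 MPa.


|E*| = sqrt(E'^2 + E''^2)
= sqrt(10.38^2 + 0.82^2)
= sqrt(107.7444 + 0.6724)
= 10.412 MPa

10.412 MPa


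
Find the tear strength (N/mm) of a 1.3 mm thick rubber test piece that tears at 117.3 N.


Tear strength = force / thickness
= 117.3 / 1.3
= 90.23 N/mm

90.23 N/mm


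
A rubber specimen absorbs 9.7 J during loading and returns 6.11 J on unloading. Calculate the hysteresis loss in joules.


Hysteresis loss = loading - unloading
= 9.7 - 6.11
= 3.59 J

3.59 J


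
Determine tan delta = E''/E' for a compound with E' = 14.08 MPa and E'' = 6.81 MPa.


tan delta = E'' / E'
= 6.81 / 14.08
= 0.4837

tan delta = 0.4837


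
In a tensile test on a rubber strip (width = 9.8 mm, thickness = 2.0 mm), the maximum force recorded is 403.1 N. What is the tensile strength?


Area = width * thickness = 9.8 * 2.0 = 19.6 mm^2
TS = force / area = 403.1 / 19.6 = 20.57 MPa

20.57 MPa


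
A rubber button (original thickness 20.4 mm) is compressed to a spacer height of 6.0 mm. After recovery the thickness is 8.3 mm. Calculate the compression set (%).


CS = (t0 - recovered) / (t0 - ts) * 100
= (20.4 - 8.3) / (20.4 - 6.0) * 100
= 12.1 / 14.4 * 100
= 84.0%

84.0%


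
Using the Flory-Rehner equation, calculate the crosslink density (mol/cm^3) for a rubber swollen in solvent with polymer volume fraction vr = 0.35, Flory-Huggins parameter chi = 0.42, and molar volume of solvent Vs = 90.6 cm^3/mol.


ln(1 - vr) = ln(1 - 0.35) = -0.4308
Numerator = -((-0.4308) + 0.35 + 0.42 * 0.35^2) = 0.0293
Denominator = 90.6 * (0.35^(1/3) - 0.35/2) = 47.9935
nu = 0.0293 / 47.9935 = 6.1118e-04 mol/cm^3

6.1118e-04 mol/cm^3


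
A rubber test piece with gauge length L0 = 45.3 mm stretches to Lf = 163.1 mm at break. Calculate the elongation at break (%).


Elongation = (Lf - L0) / L0 * 100
= (163.1 - 45.3) / 45.3 * 100
= 117.8 / 45.3 * 100
= 260.0%

260.0%


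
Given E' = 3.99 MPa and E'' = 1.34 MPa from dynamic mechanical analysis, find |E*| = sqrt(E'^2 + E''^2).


|E*| = sqrt(E'^2 + E''^2)
= sqrt(3.99^2 + 1.34^2)
= sqrt(15.9201 + 1.7956)
= 4.209 MPa

4.209 MPa


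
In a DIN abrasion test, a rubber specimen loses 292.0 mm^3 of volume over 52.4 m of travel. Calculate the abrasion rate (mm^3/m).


Rate = volume_loss / distance
= 292.0 / 52.4
= 5.573 mm^3/m

5.573 mm^3/m


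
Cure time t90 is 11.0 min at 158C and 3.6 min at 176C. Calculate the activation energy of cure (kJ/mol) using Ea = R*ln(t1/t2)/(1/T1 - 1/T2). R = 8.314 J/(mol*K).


T1 = 431.15 K, T2 = 449.15 K
1/T1 - 1/T2 = 9.2951e-05
ln(t1/t2) = ln(11.0/3.6) = 1.1170
Ea = 8.314 * 1.1170 / 9.2951e-05 = 99906.9004 J/mol
Ea = 99.91 kJ/mol

99.91 kJ/mol


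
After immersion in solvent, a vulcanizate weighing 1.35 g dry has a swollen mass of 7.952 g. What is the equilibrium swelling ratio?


Q = W_swollen / W_dry
Q = 7.952 / 1.35
Q = 5.89

Q = 5.89


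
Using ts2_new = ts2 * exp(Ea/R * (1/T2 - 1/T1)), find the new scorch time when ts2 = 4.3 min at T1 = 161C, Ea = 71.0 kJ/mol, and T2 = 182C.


Convert temperatures: T1 = 161 + 273.15 = 434.15 K, T2 = 182 + 273.15 = 455.15 K
ts2_new = 4.3 * exp(71000 / 8.314 * (1/455.15 - 1/434.15))
1/T2 - 1/T1 = -1.0627e-04
ts2_new = 1.74 min

1.74 min


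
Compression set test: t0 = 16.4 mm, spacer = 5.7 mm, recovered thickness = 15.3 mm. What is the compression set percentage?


CS = (t0 - recovered) / (t0 - ts) * 100
= (16.4 - 15.3) / (16.4 - 5.7) * 100
= 1.1 / 10.7 * 100
= 10.3%

10.3%


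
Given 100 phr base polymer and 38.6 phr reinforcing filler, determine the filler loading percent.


Filler % = filler / (rubber + filler) * 100
= 38.6 / (100 + 38.6) * 100
= 38.6 / 138.6 * 100
= 27.85%

27.85%


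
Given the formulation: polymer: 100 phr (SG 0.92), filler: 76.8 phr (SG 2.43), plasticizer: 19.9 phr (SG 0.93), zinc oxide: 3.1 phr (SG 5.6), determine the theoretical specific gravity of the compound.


Sum of weights = 199.8
Volume contributions:
  polymer: 100/0.92 = 108.6957
  filler: 76.8/2.43 = 31.6049
  plasticizer: 19.9/0.93 = 21.3978
  zinc oxide: 3.1/5.6 = 0.5536
Sum of volumes = 162.2520
SG = 199.8 / 162.2520 = 1.231

SG = 1.231


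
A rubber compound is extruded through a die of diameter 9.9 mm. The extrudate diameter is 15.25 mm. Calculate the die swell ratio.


Die swell ratio = D_extrudate / D_die
= 15.25 / 9.9
= 1.54

Die swell = 1.54


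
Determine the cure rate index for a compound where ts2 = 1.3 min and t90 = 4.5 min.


CRI = 100 / (t90 - ts2)
= 100 / (4.5 - 1.3)
= 100 / 3.2
= 31.25 min^-1

31.25 min^-1


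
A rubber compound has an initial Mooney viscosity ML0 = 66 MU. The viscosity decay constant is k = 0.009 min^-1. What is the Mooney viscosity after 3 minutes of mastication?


ML = ML0 * exp(-k * t)
ML = 66 * exp(-0.009 * 3)
ML = 66 * 0.9734
ML = 64.24 MU

64.24 MU


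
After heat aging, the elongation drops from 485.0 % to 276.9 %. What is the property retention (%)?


Retention = aged / original * 100
= 276.9 / 485.0 * 100
= 57.1%

57.1%


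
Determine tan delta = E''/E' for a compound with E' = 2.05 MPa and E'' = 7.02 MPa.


tan delta = E'' / E'
= 7.02 / 2.05
= 3.4244

tan delta = 3.4244


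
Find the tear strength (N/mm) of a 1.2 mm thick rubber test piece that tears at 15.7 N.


Tear strength = force / thickness
= 15.7 / 1.2
= 13.08 N/mm

13.08 N/mm


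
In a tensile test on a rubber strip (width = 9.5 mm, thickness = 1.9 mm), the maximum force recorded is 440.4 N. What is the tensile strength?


Area = width * thickness = 9.5 * 1.9 = 18.05 mm^2
TS = force / area = 440.4 / 18.05 = 24.4 MPa

24.4 MPa


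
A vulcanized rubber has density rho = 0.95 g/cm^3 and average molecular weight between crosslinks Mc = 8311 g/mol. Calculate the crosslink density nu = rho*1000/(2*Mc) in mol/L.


nu = rho * 1000 / (2 * Mc)
nu = 0.95 * 1000 / (2 * 8311)
nu = 950.0 / 16622
nu = 0.0572 mol/L

0.0572 mol/L


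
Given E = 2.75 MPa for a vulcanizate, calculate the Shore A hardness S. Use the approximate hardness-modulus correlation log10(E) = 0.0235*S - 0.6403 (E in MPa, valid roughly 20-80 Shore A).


log10(E) = 0.0235*S - 0.6403  =>  S = (log10(E) + 0.6403) / 0.0235
log10(2.75) = 0.439333
S = (0.439333 + 0.6403) / 0.0235 = 1.079633 / 0.0235
S = 45.9

Shore A = 45.9


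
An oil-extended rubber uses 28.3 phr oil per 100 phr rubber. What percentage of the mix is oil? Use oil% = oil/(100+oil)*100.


Oil % = oil / (100 + oil) * 100
= 28.3 / (100 + 28.3) * 100
= 28.3 / 128.3 * 100
= 22.06%

22.06%


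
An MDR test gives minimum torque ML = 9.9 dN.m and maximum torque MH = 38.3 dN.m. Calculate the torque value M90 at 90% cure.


M90 = ML + 0.9 * (MH - ML)
M90 = 9.9 + 0.9 * (38.3 - 9.9)
M90 = 9.9 + 0.9 * 28.4
M90 = 35.46 dN.m

35.46 dN.m


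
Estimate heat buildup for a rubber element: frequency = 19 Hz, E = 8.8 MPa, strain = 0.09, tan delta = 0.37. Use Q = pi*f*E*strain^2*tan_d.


Q = pi * f * E * strain^2 * tan_d
= pi * 19 * 8.8 * 0.09^2 * 0.37
= pi * 19 * 8.8 * 0.0081 * 0.37
= 1.5742

Q = 1.5742


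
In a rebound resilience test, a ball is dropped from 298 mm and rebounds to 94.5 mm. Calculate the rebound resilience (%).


Resilience = h_rebound / h_drop * 100
= 94.5 / 298 * 100
= 31.7%

31.7%


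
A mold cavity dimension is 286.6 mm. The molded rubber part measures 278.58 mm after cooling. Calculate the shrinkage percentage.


Shrinkage = (mold - part) / mold * 100
= (286.6 - 278.58) / 286.6 * 100
= 8.02 / 286.6 * 100
= 2.8%

2.8%


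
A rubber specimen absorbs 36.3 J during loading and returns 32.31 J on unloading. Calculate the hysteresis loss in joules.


Hysteresis loss = loading - unloading
= 36.3 - 32.31
= 3.99 J

3.99 J


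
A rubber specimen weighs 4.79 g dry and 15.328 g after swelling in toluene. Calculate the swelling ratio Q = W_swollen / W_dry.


Q = W_swollen / W_dry
Q = 15.328 / 4.79
Q = 3.2

Q = 3.2


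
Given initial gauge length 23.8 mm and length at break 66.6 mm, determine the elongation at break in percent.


Elongation = (Lf - L0) / L0 * 100
= (66.6 - 23.8) / 23.8 * 100
= 42.8 / 23.8 * 100
= 179.8%

179.8%


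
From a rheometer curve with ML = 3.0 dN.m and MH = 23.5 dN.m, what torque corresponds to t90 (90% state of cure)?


M90 = ML + 0.9 * (MH - ML)
M90 = 3.0 + 0.9 * (23.5 - 3.0)
M90 = 3.0 + 0.9 * 20.5
M90 = 21.45 dN.m

21.45 dN.m


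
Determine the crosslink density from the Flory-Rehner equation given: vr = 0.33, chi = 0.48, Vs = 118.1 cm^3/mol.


ln(1 - vr) = ln(1 - 0.33) = -0.4005
Numerator = -((-0.4005) + 0.33 + 0.48 * 0.33^2) = 0.0182
Denominator = 118.1 * (0.33^(1/3) - 0.33/2) = 62.1256
nu = 0.0182 / 62.1256 = 2.9304e-04 mol/cm^3

2.9304e-04 mol/cm^3


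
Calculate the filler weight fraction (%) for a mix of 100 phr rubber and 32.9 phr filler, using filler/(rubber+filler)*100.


Filler % = filler / (rubber + filler) * 100
= 32.9 / (100 + 32.9) * 100
= 32.9 / 132.9 * 100
= 24.76%

24.76%


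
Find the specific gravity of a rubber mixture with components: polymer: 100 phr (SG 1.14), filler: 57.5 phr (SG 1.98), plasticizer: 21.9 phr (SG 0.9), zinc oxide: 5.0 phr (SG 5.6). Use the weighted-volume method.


Sum of weights = 184.4
Volume contributions:
  polymer: 100/1.14 = 87.7193
  filler: 57.5/1.98 = 29.0404
  plasticizer: 21.9/0.9 = 24.3333
  zinc oxide: 5.0/5.6 = 0.8929
Sum of volumes = 141.9859
SG = 184.4 / 141.9859 = 1.299

SG = 1.299


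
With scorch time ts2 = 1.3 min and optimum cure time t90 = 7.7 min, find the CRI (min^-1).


CRI = 100 / (t90 - ts2)
= 100 / (7.7 - 1.3)
= 100 / 6.4
= 15.62 min^-1

15.62 min^-1


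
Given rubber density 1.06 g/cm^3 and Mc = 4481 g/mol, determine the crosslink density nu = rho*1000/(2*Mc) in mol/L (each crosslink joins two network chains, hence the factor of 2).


nu = rho * 1000 / (2 * Mc)
nu = 1.06 * 1000 / (2 * 4481)
nu = 1060.0 / 8962
nu = 0.1183 mol/L

0.1183 mol/L


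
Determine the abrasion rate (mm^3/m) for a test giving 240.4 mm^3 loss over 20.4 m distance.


Rate = volume_loss / distance
= 240.4 / 20.4
= 11.784 mm^3/m

11.784 mm^3/m


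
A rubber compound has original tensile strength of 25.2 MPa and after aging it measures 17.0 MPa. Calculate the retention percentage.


Retention = aged / original * 100
= 17.0 / 25.2 * 100
= 67.5%

67.5%


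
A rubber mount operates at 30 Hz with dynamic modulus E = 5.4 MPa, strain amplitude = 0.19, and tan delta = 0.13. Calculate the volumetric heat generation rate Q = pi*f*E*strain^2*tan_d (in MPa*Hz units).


Q = pi * f * E * strain^2 * tan_d
= pi * 30 * 5.4 * 0.19^2 * 0.13
= pi * 30 * 5.4 * 0.0361 * 0.13
= 2.3884

Q = 2.3884


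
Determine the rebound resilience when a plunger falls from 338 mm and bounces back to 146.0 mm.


Resilience = h_rebound / h_drop * 100
= 146.0 / 338 * 100
= 43.2%

43.2%


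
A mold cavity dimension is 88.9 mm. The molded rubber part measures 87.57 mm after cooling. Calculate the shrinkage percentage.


Shrinkage = (mold - part) / mold * 100
= (88.9 - 87.57) / 88.9 * 100
= 1.33 / 88.9 * 100
= 1.5%

1.5%


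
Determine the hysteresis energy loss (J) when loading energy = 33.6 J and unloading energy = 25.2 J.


Hysteresis loss = loading - unloading
= 33.6 - 25.2
= 8.4 J

8.4 J


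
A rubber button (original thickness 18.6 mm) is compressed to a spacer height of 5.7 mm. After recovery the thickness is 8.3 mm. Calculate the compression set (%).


CS = (t0 - recovered) / (t0 - ts) * 100
= (18.6 - 8.3) / (18.6 - 5.7) * 100
= 10.3 / 12.9 * 100
= 79.8%

79.8%


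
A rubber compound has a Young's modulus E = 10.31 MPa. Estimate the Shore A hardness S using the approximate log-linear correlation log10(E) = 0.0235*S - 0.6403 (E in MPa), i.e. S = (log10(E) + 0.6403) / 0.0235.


log10(E) = 0.0235*S - 0.6403  =>  S = (log10(E) + 0.6403) / 0.0235
log10(10.31) = 1.013259
S = (1.013259 + 0.6403) / 0.0235 = 1.653559 / 0.0235
S = 70.4

Shore A = 70.4


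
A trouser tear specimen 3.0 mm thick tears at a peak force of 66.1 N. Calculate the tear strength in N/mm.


Tear strength = force / thickness
= 66.1 / 3.0
= 22.03 N/mm

22.03 N/mm


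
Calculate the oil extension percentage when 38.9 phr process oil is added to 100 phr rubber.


Oil % = oil / (100 + oil) * 100
= 38.9 / (100 + 38.9) * 100
= 38.9 / 138.9 * 100
= 28.01%

28.01%


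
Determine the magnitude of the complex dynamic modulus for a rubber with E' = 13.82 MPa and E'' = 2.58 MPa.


|E*| = sqrt(E'^2 + E''^2)
= sqrt(13.82^2 + 2.58^2)
= sqrt(190.9924 + 6.6564)
= 14.059 MPa

14.059 MPa


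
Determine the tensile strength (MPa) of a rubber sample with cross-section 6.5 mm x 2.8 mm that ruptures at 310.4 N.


Area = width * thickness = 6.5 * 2.8 = 18.2 mm^2
TS = force / area = 310.4 / 18.2 = 17.05 MPa

17.05 MPa


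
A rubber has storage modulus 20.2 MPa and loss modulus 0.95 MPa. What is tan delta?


tan delta = E'' / E'
= 0.95 / 20.2
= 0.047

tan delta = 0.047


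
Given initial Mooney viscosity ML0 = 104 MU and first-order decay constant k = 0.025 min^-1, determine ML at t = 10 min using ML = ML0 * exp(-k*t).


ML = ML0 * exp(-k * t)
ML = 104 * exp(-0.025 * 10)
ML = 104 * 0.7788
ML = 81.0 MU

81.0 MU


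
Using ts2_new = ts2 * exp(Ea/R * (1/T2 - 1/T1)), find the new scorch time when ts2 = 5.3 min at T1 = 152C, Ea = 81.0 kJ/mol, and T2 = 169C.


Convert temperatures: T1 = 152 + 273.15 = 425.15 K, T2 = 169 + 273.15 = 442.15 K
ts2_new = 5.3 * exp(81000 / 8.314 * (1/442.15 - 1/425.15))
1/T2 - 1/T1 = -9.0435e-05
ts2_new = 2.2 min

2.2 min


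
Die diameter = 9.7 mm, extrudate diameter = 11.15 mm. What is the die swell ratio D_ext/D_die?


Die swell ratio = D_extrudate / D_die
= 11.15 / 9.7
= 1.149

Die swell = 1.149


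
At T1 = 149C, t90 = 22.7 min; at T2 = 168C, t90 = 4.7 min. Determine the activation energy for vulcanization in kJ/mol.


T1 = 422.15 K, T2 = 441.15 K
1/T1 - 1/T2 = 1.0202e-04
ln(t1/t2) = ln(22.7/4.7) = 1.5748
Ea = 8.314 * 1.5748 / 1.0202e-04 = 128332.1791 J/mol
Ea = 128.33 kJ/mol

128.33 kJ/mol


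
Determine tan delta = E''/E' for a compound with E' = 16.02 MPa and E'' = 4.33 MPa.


tan delta = E'' / E'
= 4.33 / 16.02
= 0.2703

tan delta = 0.2703


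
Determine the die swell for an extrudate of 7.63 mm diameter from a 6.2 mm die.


Die swell ratio = D_extrudate / D_die
= 7.63 / 6.2
= 1.231

Die swell = 1.231


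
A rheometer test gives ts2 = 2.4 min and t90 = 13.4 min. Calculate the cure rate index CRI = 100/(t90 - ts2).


CRI = 100 / (t90 - ts2)
= 100 / (13.4 - 2.4)
= 100 / 11.0
= 9.09 min^-1

9.09 min^-1


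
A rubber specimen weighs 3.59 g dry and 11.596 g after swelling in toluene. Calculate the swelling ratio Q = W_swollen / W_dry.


Q = W_swollen / W_dry
Q = 11.596 / 3.59
Q = 3.23

Q = 3.23


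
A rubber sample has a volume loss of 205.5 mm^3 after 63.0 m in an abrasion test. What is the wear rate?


Rate = volume_loss / distance
= 205.5 / 63.0
= 3.262 mm^3/m

3.262 mm^3/m


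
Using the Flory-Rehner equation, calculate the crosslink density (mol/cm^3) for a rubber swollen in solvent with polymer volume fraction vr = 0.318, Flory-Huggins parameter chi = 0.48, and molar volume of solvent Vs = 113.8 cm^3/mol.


ln(1 - vr) = ln(1 - 0.318) = -0.3827
Numerator = -((-0.3827) + 0.318 + 0.48 * 0.318^2) = 0.0162
Denominator = 113.8 * (0.318^(1/3) - 0.318/2) = 59.5814
nu = 0.0162 / 59.5814 = 2.7166e-04 mol/cm^3

2.7166e-04 mol/cm^3


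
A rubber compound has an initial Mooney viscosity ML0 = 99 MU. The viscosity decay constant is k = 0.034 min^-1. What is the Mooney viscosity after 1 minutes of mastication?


ML = ML0 * exp(-k * t)
ML = 99 * exp(-0.034 * 1)
ML = 99 * 0.9666
ML = 95.69 MU

95.69 MU


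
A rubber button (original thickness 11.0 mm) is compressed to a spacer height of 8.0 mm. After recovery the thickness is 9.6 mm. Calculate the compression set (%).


CS = (t0 - recovered) / (t0 - ts) * 100
= (11.0 - 9.6) / (11.0 - 8.0) * 100
= 1.4 / 3.0 * 100
= 46.7%

46.7%


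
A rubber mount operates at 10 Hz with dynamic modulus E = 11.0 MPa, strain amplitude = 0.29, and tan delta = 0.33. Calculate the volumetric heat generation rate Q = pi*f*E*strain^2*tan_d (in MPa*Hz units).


Q = pi * f * E * strain^2 * tan_d
= pi * 10 * 11.0 * 0.29^2 * 0.33
= pi * 10 * 11.0 * 0.0841 * 0.33
= 9.5907

Q = 9.5907


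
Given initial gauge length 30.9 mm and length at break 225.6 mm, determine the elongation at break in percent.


Elongation = (Lf - L0) / L0 * 100
= (225.6 - 30.9) / 30.9 * 100
= 194.7 / 30.9 * 100
= 630.1%

630.1%


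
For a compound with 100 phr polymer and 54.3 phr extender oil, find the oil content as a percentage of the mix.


Oil % = oil / (100 + oil) * 100
= 54.3 / (100 + 54.3) * 100
= 54.3 / 154.3 * 100
= 35.19%

35.19%


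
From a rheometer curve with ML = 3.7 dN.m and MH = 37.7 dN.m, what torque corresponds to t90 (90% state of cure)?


M90 = ML + 0.9 * (MH - ML)
M90 = 3.7 + 0.9 * (37.7 - 3.7)
M90 = 3.7 + 0.9 * 34.0
M90 = 34.3 dN.m

34.3 dN.m


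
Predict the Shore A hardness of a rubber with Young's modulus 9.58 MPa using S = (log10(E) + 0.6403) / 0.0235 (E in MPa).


log10(E) = 0.0235*S - 0.6403  =>  S = (log10(E) + 0.6403) / 0.0235
log10(9.58) = 0.981366
S = (0.981366 + 0.6403) / 0.0235 = 1.621666 / 0.0235
S = 69.0

Shore A = 69.0


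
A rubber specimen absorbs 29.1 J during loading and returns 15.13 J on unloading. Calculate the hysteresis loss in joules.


Hysteresis loss = loading - unloading
= 29.1 - 15.13
= 13.97 J

13.97 J


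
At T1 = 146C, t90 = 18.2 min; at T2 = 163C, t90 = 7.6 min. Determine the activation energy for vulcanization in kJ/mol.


T1 = 419.15 K, T2 = 436.15 K
1/T1 - 1/T2 = 9.2992e-05
ln(t1/t2) = ln(18.2/7.6) = 0.8733
Ea = 8.314 * 0.8733 / 9.2992e-05 = 78075.8375 J/mol
Ea = 78.08 kJ/mol

78.08 kJ/mol


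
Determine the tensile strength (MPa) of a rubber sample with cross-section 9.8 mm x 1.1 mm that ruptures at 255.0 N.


Area = width * thickness = 9.8 * 1.1 = 10.78 mm^2
TS = force / area = 255.0 / 10.78 = 23.65 MPa

23.65 MPa


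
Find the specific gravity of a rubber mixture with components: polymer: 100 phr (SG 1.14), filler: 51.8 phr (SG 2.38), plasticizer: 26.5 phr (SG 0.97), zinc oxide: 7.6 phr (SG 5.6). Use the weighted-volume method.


Sum of weights = 185.9
Volume contributions:
  polymer: 100/1.14 = 87.7193
  filler: 51.8/2.38 = 21.7647
  plasticizer: 26.5/0.97 = 27.3196
  zinc oxide: 7.6/5.6 = 1.3571
Sum of volumes = 138.1607
SG = 185.9 / 138.1607 = 1.346

SG = 1.346


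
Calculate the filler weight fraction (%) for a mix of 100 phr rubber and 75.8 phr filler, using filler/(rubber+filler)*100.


Filler % = filler / (rubber + filler) * 100
= 75.8 / (100 + 75.8) * 100
= 75.8 / 175.8 * 100
= 43.12%

43.12%


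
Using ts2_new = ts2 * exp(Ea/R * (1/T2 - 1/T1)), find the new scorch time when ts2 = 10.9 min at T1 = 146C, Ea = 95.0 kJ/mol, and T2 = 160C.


Convert temperatures: T1 = 146 + 273.15 = 419.15 K, T2 = 160 + 273.15 = 433.15 K
ts2_new = 10.9 * exp(95000 / 8.314 * (1/433.15 - 1/419.15))
1/T2 - 1/T1 = -7.7112e-05
ts2_new = 4.52 min

4.52 min


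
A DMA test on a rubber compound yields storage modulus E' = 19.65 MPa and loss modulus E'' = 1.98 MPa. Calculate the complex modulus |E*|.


|E*| = sqrt(E'^2 + E''^2)
= sqrt(19.65^2 + 1.98^2)
= sqrt(386.1225 + 3.9204)
= 19.75 MPa

19.75 MPa


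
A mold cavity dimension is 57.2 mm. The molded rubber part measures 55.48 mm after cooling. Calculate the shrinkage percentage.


Shrinkage = (mold - part) / mold * 100
= (57.2 - 55.48) / 57.2 * 100
= 1.72 / 57.2 * 100
= 3.01%

3.01%


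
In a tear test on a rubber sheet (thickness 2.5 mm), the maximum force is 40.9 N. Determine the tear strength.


Tear strength = force / thickness
= 40.9 / 2.5
= 16.36 N/mm

16.36 N/mm


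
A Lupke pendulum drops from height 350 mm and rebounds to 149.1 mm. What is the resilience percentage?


Resilience = h_rebound / h_drop * 100
= 149.1 / 350 * 100
= 42.6%

42.6%


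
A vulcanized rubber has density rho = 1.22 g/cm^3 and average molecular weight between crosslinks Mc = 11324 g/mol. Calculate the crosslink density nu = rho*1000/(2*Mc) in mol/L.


nu = rho * 1000 / (2 * Mc)
nu = 1.22 * 1000 / (2 * 11324)
nu = 1220.0 / 22648
nu = 0.0539 mol/L

0.0539 mol/L


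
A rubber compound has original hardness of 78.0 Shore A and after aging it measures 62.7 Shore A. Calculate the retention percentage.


Retention = aged / original * 100
= 62.7 / 78.0 * 100
= 80.4%

80.4%


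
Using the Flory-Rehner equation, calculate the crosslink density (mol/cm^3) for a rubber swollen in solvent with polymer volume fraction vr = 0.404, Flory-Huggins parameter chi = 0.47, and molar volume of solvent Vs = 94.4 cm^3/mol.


ln(1 - vr) = ln(1 - 0.404) = -0.5175
Numerator = -((-0.5175) + 0.404 + 0.47 * 0.404^2) = 0.0368
Denominator = 94.4 * (0.404^(1/3) - 0.404/2) = 50.7168
nu = 0.0368 / 50.7168 = 7.2566e-04 mol/cm^3

7.2566e-04 mol/cm^3


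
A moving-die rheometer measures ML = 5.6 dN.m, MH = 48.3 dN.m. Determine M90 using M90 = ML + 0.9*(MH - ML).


M90 = ML + 0.9 * (MH - ML)
M90 = 5.6 + 0.9 * (48.3 - 5.6)
M90 = 5.6 + 0.9 * 42.7
M90 = 44.03 dN.m

44.03 dN.m


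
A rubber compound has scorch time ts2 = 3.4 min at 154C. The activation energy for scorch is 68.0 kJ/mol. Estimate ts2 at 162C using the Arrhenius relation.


Convert temperatures: T1 = 154 + 273.15 = 427.15 K, T2 = 162 + 273.15 = 435.15 K
ts2_new = 3.4 * exp(68000 / 8.314 * (1/435.15 - 1/427.15))
1/T2 - 1/T1 = -4.3040e-05
ts2_new = 2.39 min

2.39 min


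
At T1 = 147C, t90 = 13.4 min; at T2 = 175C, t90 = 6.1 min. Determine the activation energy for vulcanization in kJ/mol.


T1 = 420.15 K, T2 = 448.15 K
1/T1 - 1/T2 = 1.4871e-04
ln(t1/t2) = ln(13.4/6.1) = 0.7870
Ea = 8.314 * 0.7870 / 1.4871e-04 = 43998.2792 J/mol
Ea = 44.0 kJ/mol

44.0 kJ/mol


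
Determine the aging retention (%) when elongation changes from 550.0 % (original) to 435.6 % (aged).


Retention = aged / original * 100
= 435.6 / 550.0 * 100
= 79.2%

79.2%


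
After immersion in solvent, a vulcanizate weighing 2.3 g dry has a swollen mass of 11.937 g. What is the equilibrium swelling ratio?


Q = W_swollen / W_dry
Q = 11.937 / 2.3
Q = 5.19

Q = 5.19
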